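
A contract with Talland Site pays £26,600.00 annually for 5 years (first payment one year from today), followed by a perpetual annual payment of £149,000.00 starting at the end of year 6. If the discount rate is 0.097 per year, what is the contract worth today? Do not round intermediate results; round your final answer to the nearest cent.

PV of 5-year annuity: £26,600.00 × [1 − (1+0.097)^−5] / 0.097 = 101612.50687
Perpetuity value at year 5: £149,000.00 / 0.097 = 1536082.47423
PV of perpetuity: 1536082.47423 / (1+0.097)^5 = 966899.63497
Total PV = 101612.50687 + 966899.63497 = 1068512.14184

£1068512.14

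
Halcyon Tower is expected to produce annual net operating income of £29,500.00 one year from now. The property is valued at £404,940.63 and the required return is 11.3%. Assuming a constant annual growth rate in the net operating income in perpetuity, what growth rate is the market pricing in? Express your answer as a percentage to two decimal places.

4.01%

P = D₁/(r−g) ⇒ g = r − D₁/P = 0.113 − £29,500.00/£404,940.63 = 0.040150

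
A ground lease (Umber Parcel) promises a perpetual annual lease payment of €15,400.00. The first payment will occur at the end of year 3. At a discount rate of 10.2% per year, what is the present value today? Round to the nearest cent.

€124324.68

Value at end of year 2: C / r = €15,400.00 / 0.102 = €150,980.3922
Discount to today: PV = €150,980.3922 / (1 + 0.102)^2 = €150,980.3922 / 1.214404 = €124,324.68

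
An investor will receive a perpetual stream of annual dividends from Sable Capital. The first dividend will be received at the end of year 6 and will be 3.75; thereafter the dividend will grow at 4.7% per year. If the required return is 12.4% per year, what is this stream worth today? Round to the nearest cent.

Value at end of year 5: C₁ / (r − g) = 3.75 / (0.124 − 0.047) = 48.7013
Discount to today: PV = 48.7013 / (1 + 0.124)^5 = 48.7013 / 1.794038 = 27.15

27.15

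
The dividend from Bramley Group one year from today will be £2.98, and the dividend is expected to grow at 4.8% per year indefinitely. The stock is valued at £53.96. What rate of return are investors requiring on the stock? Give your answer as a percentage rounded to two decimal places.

10.32%

P = D₁/(r − g) ⇒ r = D₁/P + g = £2.9800/£53.96 + 0.048 = 0.055226 + 0.048 = 0.103226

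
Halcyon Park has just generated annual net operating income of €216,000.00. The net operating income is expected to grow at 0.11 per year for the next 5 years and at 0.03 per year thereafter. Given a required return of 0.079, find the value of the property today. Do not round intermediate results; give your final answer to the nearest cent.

€6407944.73

D_1 = 239760.00000
D_2 = 266133.60000
D_3 = 295408.29600
D_4 = 327903.20856
D_5 = 363972.56150
Terminal value at year 5: TV = D_5×(1+g_2)/(r−g_2) = 374891.73835/0.049 = 7650851.80299
P_0 = D_1/(1+r)^1 + D_2/(1+r)^2 + D_3/(1+r)^3 + D_4/(1+r)^4 + D_5/(1+r)^5 + TV/(1+r)^5
    = 222205.74606 + 228589.78510 + 235157.23954 + 241913.37895 + 248863.62432 + 5231214.96016 = 6407944.73414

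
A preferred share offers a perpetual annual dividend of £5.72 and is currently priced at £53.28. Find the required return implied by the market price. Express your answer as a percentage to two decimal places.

P = C/r ⇒ r = C/P = £5.72/£53.28 = 0.107357

10.74%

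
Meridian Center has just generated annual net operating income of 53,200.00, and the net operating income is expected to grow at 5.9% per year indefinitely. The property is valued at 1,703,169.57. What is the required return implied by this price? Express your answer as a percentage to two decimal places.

9.21%

D₁ = 53,200.00 × 1.059 = 56,338.8000
P = D₁/(r − g) ⇒ r = D₁/P + g = 56,338.8000/1,703,169.57 + 0.059 = 0.033079 + 0.059 = 0.092079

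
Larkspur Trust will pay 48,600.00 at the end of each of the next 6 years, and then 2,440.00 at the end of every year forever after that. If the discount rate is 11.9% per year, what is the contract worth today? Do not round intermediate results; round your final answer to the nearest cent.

PV of 6-year annuity: 48,600.00 × [1 − (1+0.119)^−6] / 0.119 = 200381.59070
Perpetuity value at year 6: 2,440.00 / 0.119 = 20504.20168
PV of perpetuity: 20504.20168 / (1+0.119)^6 = 10443.89137
Total PV = 200381.59070 + 10443.89137 = 210825.48206

210825.48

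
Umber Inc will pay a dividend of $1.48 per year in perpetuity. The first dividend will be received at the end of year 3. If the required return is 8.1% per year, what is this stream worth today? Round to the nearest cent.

$15.64

Value at end of year 2: C / r = $1.48 / 0.081 = $18.2716
Discount to today: PV = $18.2716 / (1 + 0.081)^2 = $18.2716 / 1.168561 = $15.64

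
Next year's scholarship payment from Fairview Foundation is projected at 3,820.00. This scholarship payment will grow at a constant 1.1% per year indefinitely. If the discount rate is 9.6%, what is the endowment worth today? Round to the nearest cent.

44941.18

Growing perpetuity: P = D₁ / (r − g) = 3,820.0000 / (0.096 − 0.011) = 44,941.18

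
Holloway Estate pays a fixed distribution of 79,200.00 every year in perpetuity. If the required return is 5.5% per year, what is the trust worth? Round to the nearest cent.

Level perpetuity: PV = C / r = 79,200.00 / 0.055 = 1,440,000.00

1440000.00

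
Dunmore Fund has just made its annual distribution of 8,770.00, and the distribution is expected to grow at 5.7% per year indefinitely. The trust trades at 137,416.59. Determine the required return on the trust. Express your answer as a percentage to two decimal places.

D₁ = 8,770.00 × 1.057 = 9,269.8900
P = D₁/(r − g) ⇒ r = D₁/P + g = 9,269.8900/137,416.59 + 0.057 = 0.067458 + 0.057 = 0.124458

12.45%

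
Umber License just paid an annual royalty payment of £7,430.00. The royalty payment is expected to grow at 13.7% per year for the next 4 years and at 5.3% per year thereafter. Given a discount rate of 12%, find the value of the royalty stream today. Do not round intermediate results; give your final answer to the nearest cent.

D_1 = 8447.91000
D_2 = 9605.27367
D_3 = 10921.19616
D_4 = 12417.40004
Terminal value at year 4: TV = D_4×(1+g_2)/(r−g_2) = 13075.52224/0.067 = 195157.04834
P_0 = D_1/(1+r)^1 + D_2/(1+r)^2 + D_3/(1+r)^3 + D_4/(1+r)^4 + TV/(1+r)^4
    = 7542.77679 + 7657.26536 + 7773.49171 + 7891.48221 + 124025.83235 = 154890.84842

£154890.85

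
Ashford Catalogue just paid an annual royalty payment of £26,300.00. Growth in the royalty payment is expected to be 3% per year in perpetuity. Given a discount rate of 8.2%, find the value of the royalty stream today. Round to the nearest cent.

£520942.31

D₁ = D₀ × (1 + g) = £26,300.00 × 1.03 = £27,089.0000
Growing perpetuity: P = D₁ / (r − g) = £27,089.0000 / (0.082 − 0.03) = £520,942.31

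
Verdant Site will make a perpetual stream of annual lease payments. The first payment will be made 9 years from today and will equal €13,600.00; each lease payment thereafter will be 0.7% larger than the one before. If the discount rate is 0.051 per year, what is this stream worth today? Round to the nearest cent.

€207617.76

Value at end of year 8: C₁ / (r − g) = €13,600.00 / (0.051 − 0.007) = €309,090.9091
Discount to today: PV = €309,090.9091 / (1 + 0.051)^8 = €309,090.9091 / 1.488750 = €207,617.76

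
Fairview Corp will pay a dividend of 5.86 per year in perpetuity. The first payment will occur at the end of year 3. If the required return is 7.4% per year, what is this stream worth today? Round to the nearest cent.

68.65

Value at end of year 2: C / r = 5.86 / 0.074 = 79.1892
Discount to today: PV = 79.1892 / (1 + 0.074)^2 = 79.1892 / 1.153476 = 68.65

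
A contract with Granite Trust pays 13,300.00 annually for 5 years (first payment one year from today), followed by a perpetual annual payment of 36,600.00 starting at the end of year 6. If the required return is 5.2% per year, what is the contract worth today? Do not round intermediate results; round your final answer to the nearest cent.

PV of 5-year annuity: 13,300.00 × [1 − (1+0.052)^−5] / 0.052 = 57265.07733
Perpetuity value at year 5: 36,600.00 / 0.052 = 703846.15385
PV of perpetuity: 703846.15385 / (1+0.052)^5 = 546259.55007
Total PV = 57265.07733 + 546259.55007 = 603524.62740

603524.63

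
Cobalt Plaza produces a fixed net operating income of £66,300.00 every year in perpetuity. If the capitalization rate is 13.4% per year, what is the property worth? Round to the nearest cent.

Level perpetuity: PV = C / r = £66,300.00 / 0.134 = £494,776.12

£494776.12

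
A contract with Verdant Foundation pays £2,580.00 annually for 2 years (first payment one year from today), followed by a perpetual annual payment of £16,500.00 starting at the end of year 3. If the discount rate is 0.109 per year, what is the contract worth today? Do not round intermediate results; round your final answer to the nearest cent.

PV of 2-year annuity: £2,580.00 × [1 − (1+0.109)^−2] / 0.109 = 4424.18413
Perpetuity value at year 2: £16,500.00 / 0.109 = 151376.14679
PV of perpetuity: 151376.14679 / (1+0.109)^2 = 123081.94597
Total PV = 4424.18413 + 123081.94597 = 127506.13010

£127506.13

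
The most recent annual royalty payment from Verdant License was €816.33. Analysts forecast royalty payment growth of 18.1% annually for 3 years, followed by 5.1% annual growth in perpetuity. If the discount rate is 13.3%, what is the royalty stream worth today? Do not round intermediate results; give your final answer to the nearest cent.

D_1 = 964.08573
D_2 = 1138.58525
D_3 = 1344.66918
Terminal value at year 3: TV = D_3×(1+g_2)/(r−g_2) = 1413.24730/0.082 = 17234.72323
P_0 = D_1/(1+r)^1 + D_2/(1+r)^2 + D_3/(1+r)^3 + TV/(1+r)^3
    = 850.91415 + 886.96347 + 924.54003 + 11849.89723 = 14512.31488

€14512.31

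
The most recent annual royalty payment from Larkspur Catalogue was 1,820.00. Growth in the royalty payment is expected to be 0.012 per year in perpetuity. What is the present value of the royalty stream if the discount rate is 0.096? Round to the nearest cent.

D₁ = D₀ × (1 + g) = 1,820.00 × 1.012 = 1,841.8400
Growing perpetuity: P = D₁ / (r − g) = 1,841.8400 / (0.096 − 0.012) = 21,926.67

21926.67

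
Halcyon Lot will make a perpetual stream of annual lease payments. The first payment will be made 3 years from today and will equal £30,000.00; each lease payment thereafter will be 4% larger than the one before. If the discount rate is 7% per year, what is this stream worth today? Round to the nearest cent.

£873438.73

Value at end of year 2: C₁ / (r − g) = £30,000.00 / (0.07 − 0.04) = £1,000,000.0000
Discount to today: PV = £1,000,000.0000 / (1 + 0.07)^2 = £1,000,000.0000 / 1.144900 = £873,438.73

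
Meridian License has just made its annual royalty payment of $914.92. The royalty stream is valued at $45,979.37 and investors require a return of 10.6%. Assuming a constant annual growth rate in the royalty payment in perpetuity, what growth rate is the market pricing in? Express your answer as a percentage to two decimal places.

8.44%

P = D₀(1+g)/(r−g) ⇒ P(r−g) = D₀(1+g) ⇒ g(P+D₀) = P·r − D₀
g = (P·r − D₀)/(P + D₀) = ($45,979.37×0.106 − $914.92) / ($45,979.37 + $914.92) = 0.084422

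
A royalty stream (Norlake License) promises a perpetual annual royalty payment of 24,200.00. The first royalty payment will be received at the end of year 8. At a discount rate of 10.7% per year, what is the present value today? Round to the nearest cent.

Value at end of year 7: C / r = 24,200.00 / 0.107 = 226,168.2243
Discount to today: PV = 226,168.2243 / (1 + 0.107)^7 = 226,168.2243 / 2.037198 = 111,019.24

111019.24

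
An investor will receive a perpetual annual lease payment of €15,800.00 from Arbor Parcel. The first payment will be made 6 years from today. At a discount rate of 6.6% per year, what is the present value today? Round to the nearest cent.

€173911.03

Value at end of year 5: C / r = €15,800.00 / 0.066 = €239,393.9394
Discount to today: PV = €239,393.9394 / (1 + 0.066)^5 = €239,393.9394 / 1.376531 = €173,911.03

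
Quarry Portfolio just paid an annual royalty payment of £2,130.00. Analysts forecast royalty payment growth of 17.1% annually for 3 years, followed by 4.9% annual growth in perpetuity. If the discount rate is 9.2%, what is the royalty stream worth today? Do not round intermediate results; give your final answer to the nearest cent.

D_1 = 2494.23000
D_2 = 2920.74333
D_3 = 3420.19044
Terminal value at year 3: TV = D_3×(1+g_2)/(r−g_2) = 3587.77977/0.043 = 83436.73886
P_0 = D_1/(1+r)^1 + D_2/(1+r)^2 + D_3/(1+r)^3 + TV/(1+r)^3
    = 2284.09341 + 2449.33460 + 2626.53005 + 64075.11675 = 71435.07480

£71435.07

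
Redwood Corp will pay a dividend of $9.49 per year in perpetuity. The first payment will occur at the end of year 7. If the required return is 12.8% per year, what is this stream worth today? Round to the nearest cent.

$35.99

Value at end of year 6: C / r = $9.49 / 0.128 = $74.1406
Discount to today: PV = $74.1406 / (1 + 0.128)^6 = $74.1406 / 2.059940 = $35.99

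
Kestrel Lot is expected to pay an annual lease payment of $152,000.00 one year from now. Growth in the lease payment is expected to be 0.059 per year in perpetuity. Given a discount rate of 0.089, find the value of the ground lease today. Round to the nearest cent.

Growing perpetuity: P = D₁ / (r − g) = $152,000.0000 / (0.089 − 0.059) = $5,066,666.67

$5066666.67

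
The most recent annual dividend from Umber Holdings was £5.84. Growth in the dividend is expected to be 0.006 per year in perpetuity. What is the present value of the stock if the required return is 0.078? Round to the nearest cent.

£81.60

D₁ = D₀ × (1 + g) = £5.84 × 1.006 = £5.8750
Growing perpetuity: P = D₁ / (r − g) = £5.8750 / (0.078 − 0.006) = £81.60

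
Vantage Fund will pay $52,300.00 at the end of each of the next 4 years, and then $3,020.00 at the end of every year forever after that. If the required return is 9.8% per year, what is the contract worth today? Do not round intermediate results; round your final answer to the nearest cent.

PV of 4-year annuity: $52,300.00 × [1 − (1+0.098)^−4] / 0.098 = 166504.26138
Perpetuity value at year 4: $3,020.00 / 0.098 = 30816.32653
PV of perpetuity: 30816.32653 / (1+0.098)^4 = 21201.74012
Total PV = 166504.26138 + 21201.74012 = 187706.00150

$187706.00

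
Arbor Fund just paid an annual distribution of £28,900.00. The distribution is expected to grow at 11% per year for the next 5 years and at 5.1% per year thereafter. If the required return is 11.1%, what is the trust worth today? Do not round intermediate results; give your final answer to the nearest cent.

D_1 = 32079.00000
D_2 = 35607.69000
D_3 = 39524.53590
D_4 = 43872.23485
D_5 = 48698.18068
Terminal value at year 5: TV = D_5×(1+g_2)/(r−g_2) = 51181.78790/0.06 = 853029.79829
P_0 = D_1/(1+r)^1 + D_2/(1+r)^2 + D_3/(1+r)^3 + D_4/(1+r)^4 + D_5/(1+r)^5 + TV/(1+r)^5
    = 28873.98740 + 28847.99821 + 28822.03242 + 28796.08999 + 28770.17092 + 503957.49395 = 648067.77289

£648067.77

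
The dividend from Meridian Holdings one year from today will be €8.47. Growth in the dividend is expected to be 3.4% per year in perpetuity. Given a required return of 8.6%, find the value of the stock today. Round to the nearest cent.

Growing perpetuity: P = D₁ / (r − g) = €8.4700 / (0.086 − 0.034) = €162.88

€162.88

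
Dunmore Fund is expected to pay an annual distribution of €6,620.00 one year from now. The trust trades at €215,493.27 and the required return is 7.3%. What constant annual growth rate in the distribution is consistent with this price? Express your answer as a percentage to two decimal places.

P = D₁/(r−g) ⇒ g = r − D₁/P = 0.073 − €6,620.00/€215,493.27 = 0.042280

4.23%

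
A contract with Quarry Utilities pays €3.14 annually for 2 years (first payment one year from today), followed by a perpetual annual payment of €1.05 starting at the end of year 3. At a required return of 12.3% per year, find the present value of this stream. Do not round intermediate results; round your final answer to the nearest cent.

PV of 2-year annuity: €3.14 × [1 − (1+0.123)^−2] / 0.123 = 5.28591
Perpetuity value at year 2: €1.05 / 0.123 = 8.53659
PV of perpetuity: 8.53659 / (1+0.123)^2 = 6.76900
Total PV = 5.28591 + 6.76900 = 12.05492

€12.05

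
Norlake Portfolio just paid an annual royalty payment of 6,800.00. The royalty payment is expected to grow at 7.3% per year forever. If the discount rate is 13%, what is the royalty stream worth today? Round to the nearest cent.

128007.02

D₁ = D₀ × (1 + g) = 6,800.00 × 1.073 = 7,296.4000
Growing perpetuity: P = D₁ / (r − g) = 7,296.4000 / (0.13 − 0.073) = 128,007.02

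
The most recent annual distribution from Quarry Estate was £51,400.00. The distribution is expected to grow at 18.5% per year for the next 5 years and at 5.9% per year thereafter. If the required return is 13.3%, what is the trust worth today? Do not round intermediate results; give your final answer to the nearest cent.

£1215224.04

D_1 = 60909.00000
D_2 = 72177.16500
D_3 = 85529.94052
D_4 = 101352.97952
D_5 = 120103.28073
Terminal value at year 5: TV = D_5×(1+g_2)/(r−g_2) = 127189.37430/0.074 = 1718775.32834
P_0 = D_1/(1+r)^1 + D_2/(1+r)^2 + D_3/(1+r)^3 + D_4/(1+r)^4 + D_5/(1+r)^5 + TV/(1+r)^5
    = 53759.04678 + 56226.36402 + 58806.92088 + 61505.91460 + 64328.78094 + 920597.01375 = 1215224.04097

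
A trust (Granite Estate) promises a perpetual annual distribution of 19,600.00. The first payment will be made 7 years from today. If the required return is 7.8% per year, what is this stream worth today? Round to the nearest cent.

Value at end of year 6: C / r = 19,600.00 / 0.078 = 251,282.0513
Discount to today: PV = 251,282.0513 / (1 + 0.078)^6 = 251,282.0513 / 1.569324 = 160,121.22

160121.22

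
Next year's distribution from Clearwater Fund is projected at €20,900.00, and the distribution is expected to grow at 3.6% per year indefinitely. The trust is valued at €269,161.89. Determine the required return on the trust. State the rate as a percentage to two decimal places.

11.36%

P = D₁/(r − g) ⇒ r = D₁/P + g = €20,900.0000/€269,161.89 + 0.036 = 0.077648 + 0.036 = 0.113648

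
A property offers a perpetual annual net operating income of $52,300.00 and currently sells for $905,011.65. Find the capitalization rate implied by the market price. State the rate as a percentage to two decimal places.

5.78%

P = C/r ⇒ r = C/P = $52,300.00/$905,011.65 = 0.057789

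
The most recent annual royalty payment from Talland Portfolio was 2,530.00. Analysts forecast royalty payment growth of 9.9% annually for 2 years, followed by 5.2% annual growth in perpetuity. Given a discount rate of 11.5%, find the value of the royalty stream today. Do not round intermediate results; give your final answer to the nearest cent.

45994.82

D_1 = 2780.47000
D_2 = 3055.73653
Terminal value at year 2: TV = D_2×(1+g_2)/(r−g_2) = 3214.63483/0.063 = 51025.94968
P_0 = D_1/(1+r)^1 + D_2/(1+r)^2 + TV/(1+r)^2
    = 2493.69507 + 2457.91110 + 41043.21396 = 45994.82013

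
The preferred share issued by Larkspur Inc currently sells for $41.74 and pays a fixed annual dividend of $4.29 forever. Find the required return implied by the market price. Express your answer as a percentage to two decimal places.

10.28%

P = C/r ⇒ r = C/P = $4.29/$41.74 = 0.102779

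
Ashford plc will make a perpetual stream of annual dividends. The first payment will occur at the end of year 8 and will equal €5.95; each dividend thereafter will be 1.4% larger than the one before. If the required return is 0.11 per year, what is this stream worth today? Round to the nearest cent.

€29.85

Value at end of year 7: C₁ / (r − g) = €5.95 / (0.11 − 0.014) = €61.9792
Discount to today: PV = €61.9792 / (1 + 0.11)^7 = €61.9792 / 2.076160 = €29.85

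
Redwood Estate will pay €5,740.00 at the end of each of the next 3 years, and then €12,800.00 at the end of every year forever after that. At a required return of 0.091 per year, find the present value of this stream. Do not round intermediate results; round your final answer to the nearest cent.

PV of 3-year annuity: €5,740.00 × [1 − (1+0.091)^−3] / 0.091 = 14503.77535
Perpetuity value at year 3: €12,800.00 / 0.091 = 140659.34066
PV of perpetuity: 140659.34066 / (1+0.091)^3 = 108316.42698
Total PV = 14503.77535 + 108316.42698 = 122820.20233

€122820.20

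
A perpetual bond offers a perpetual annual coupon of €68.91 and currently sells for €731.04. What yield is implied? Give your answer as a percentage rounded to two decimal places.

9.43%

P = C/r ⇒ r = C/P = €68.91/€731.04 = 0.094263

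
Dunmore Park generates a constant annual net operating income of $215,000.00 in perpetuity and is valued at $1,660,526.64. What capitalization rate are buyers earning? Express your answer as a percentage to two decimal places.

P = C/r ⇒ r = C/P = $215,000.00/$1,660,526.64 = 0.129477

12.95%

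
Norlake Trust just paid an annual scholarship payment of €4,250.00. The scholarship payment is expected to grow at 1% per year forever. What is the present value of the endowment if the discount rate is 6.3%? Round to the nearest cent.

D₁ = D₀ × (1 + g) = €4,250.00 × 1.01 = €4,292.5000
Growing perpetuity: P = D₁ / (r − g) = €4,292.5000 / (0.063 − 0.01) = €80,990.57

€80990.57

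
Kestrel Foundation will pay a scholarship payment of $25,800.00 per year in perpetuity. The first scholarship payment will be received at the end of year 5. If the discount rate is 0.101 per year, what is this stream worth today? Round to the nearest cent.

$173839.74

Value at end of year 4: C / r = $25,800.00 / 0.101 = $255,445.5446
Discount to today: PV = $255,445.5446 / (1 + 0.101)^4 = $255,445.5446 / 1.469431 = $173,839.74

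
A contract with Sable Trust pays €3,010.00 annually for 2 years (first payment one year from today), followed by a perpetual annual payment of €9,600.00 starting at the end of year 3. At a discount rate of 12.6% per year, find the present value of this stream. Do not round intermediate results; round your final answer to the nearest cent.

€65140.23

PV of 2-year annuity: €3,010.00 × [1 − (1+0.126)^−2] / 0.126 = 5047.22859
Perpetuity value at year 2: €9,600.00 / 0.126 = 76190.47619
PV of perpetuity: 76190.47619 / (1+0.126)^2 = 60093.00294
Total PV = 5047.22859 + 60093.00294 = 65140.23153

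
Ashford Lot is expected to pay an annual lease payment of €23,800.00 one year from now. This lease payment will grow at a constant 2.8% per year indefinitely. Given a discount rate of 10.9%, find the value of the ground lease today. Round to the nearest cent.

Growing perpetuity: P = D₁ / (r − g) = €23,800.0000 / (0.109 − 0.028) = €293,827.16

€293827.16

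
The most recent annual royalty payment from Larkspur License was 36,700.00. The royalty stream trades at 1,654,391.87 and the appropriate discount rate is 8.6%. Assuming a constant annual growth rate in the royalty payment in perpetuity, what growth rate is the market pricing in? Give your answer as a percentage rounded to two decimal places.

P = D₀(1+g)/(r−g) ⇒ P(r−g) = D₀(1+g) ⇒ g(P+D₀) = P·r − D₀
g = (P·r − D₀)/(P + D₀) = (1,654,391.87×0.086 − 36,700.00) / (1,654,391.87 + 36,700.00) = 0.062432

6.24%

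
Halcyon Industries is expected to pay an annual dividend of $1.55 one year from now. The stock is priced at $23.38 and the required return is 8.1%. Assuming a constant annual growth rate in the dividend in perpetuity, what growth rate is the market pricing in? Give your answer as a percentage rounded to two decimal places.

P = D₁/(r−g) ⇒ g = r − D₁/P = 0.081 − $1.55/$23.38 = 0.014704

1.47%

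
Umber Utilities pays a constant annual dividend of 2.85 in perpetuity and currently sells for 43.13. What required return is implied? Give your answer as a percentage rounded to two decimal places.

P = C/r ⇒ r = C/P = 2.85/43.13 = 0.066079

6.61%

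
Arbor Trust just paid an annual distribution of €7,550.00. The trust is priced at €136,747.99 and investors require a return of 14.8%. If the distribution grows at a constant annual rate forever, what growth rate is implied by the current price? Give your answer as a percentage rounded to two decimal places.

8.79%

P = D₀(1+g)/(r−g) ⇒ P(r−g) = D₀(1+g) ⇒ g(P+D₀) = P·r − D₀
g = (P·r − D₀)/(P + D₀) = (€136,747.99×0.148 − €7,550.00) / (€136,747.99 + €7,550.00) = 0.087934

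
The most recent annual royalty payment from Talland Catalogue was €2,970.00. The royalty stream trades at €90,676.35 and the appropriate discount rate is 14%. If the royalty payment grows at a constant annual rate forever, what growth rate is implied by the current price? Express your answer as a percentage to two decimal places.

P = D₀(1+g)/(r−g) ⇒ P(r−g) = D₀(1+g) ⇒ g(P+D₀) = P·r − D₀
g = (P·r − D₀)/(P + D₀) = (€90,676.35×0.14 − €2,970.00) / (€90,676.35 + €2,970.00) = 0.103845

10.38%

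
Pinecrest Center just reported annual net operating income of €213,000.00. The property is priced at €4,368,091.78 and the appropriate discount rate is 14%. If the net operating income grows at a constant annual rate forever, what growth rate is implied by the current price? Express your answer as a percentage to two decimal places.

8.70%

P = D₀(1+g)/(r−g) ⇒ P(r−g) = D₀(1+g) ⇒ g(P+D₀) = P·r − D₀
g = (P·r − D₀)/(P + D₀) = (€4,368,091.78×0.14 − €213,000.00) / (€4,368,091.78 + €213,000.00) = 0.086995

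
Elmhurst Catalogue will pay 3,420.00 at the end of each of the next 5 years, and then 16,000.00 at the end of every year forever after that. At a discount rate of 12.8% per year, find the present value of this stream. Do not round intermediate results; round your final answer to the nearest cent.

80536.45

PV of 5-year annuity: 3,420.00 × [1 − (1+0.128)^−5] / 0.128 = 12087.86360
Perpetuity value at year 5: 16,000.00 / 0.128 = 125000.00000
PV of perpetuity: 125000.00000 / (1+0.128)^5 = 68448.59133
Total PV = 12087.86360 + 68448.59133 = 80536.45493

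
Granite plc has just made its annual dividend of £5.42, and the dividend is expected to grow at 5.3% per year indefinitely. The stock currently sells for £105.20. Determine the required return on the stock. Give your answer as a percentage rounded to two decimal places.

D₁ = £5.42 × 1.053 = £5.7073
P = D₁/(r − g) ⇒ r = D₁/P + g = £5.7073/£105.20 + 0.053 = 0.054252 + 0.053 = 0.107252

10.73%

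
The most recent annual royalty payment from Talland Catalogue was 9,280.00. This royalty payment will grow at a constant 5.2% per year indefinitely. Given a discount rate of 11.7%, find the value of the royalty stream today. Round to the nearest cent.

D₁ = D₀ × (1 + g) = 9,280.00 × 1.052 = 9,762.5600
Growing perpetuity: P = D₁ / (r − g) = 9,762.5600 / (0.117 − 0.052) = 150,193.23

150193.23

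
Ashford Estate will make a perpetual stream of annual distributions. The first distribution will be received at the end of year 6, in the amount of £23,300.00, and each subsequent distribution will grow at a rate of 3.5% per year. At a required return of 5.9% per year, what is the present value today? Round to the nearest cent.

Value at end of year 5: C₁ / (r − g) = £23,300.00 / (0.059 − 0.035) = £970,833.3333
Discount to today: PV = £970,833.3333 / (1 + 0.059)^5 = £970,833.3333 / 1.331925 = £728,894.85

£728894.85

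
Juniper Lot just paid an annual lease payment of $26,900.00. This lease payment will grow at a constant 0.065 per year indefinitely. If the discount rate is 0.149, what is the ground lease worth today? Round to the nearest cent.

D₁ = D₀ × (1 + g) = $26,900.00 × 1.065 = $28,648.5000
Growing perpetuity: P = D₁ / (r − g) = $28,648.5000 / (0.149 − 0.065) = $341,053.57

$341053.57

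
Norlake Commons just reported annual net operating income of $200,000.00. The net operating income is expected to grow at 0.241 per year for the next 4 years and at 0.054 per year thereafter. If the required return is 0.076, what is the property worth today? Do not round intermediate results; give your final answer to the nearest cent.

D_1 = 248200.00000
D_2 = 308016.20000
D_3 = 382248.10420
D_4 = 474369.89731
Terminal value at year 4: TV = D_4×(1+g_2)/(r−g_2) = 499985.87177/0.022 = 22726630.53487
P_0 = D_1/(1+r)^1 + D_2/(1+r)^2 + D_3/(1+r)^3 + D_4/(1+r)^4 + TV/(1+r)^4
    = 230669.14498 + 266041.27223 + 306837.56398 + 353889.79265 + 16954538.24810 = 18111976.02195

$18111976.02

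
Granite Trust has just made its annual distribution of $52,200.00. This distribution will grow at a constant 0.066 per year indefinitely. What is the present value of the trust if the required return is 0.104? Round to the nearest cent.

$1464347.37

D₁ = D₀ × (1 + g) = $52,200.00 × 1.066 = $55,645.2000
Growing perpetuity: P = D₁ / (r − g) = $55,645.2000 / (0.104 − 0.066) = $1,464,347.37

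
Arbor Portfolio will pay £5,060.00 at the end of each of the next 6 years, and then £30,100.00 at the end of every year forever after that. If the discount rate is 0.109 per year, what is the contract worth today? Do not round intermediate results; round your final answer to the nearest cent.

PV of 6-year annuity: £5,060.00 × [1 − (1+0.109)^−6] / 0.109 = 21468.33028
Perpetuity value at year 6: £30,100.00 / 0.109 = 276146.78899
PV of perpetuity: 276146.78899 / (1+0.109)^6 = 148439.92312
Total PV = 21468.33028 + 148439.92312 = 169908.25340

£169908.25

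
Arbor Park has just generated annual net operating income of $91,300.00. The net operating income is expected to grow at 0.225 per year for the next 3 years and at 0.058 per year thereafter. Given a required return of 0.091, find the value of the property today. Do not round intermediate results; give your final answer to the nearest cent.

$4490448.44

D_1 = 111842.50000
D_2 = 137007.06250
D_3 = 167833.65156
Terminal value at year 3: TV = D_3×(1+g_2)/(r−g_2) = 177568.00335/0.033 = 5380848.58646
P_0 = D_1/(1+r)^1 + D_2/(1+r)^2 + D_3/(1+r)^3 + TV/(1+r)^3
    = 102513.74885 + 115104.80508 + 129242.33385 + 4143587.55184 = 4490448.43963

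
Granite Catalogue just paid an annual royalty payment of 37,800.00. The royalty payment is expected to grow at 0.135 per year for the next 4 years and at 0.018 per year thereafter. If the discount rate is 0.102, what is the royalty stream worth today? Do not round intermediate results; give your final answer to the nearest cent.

678350.07

D_1 = 42903.00000
D_2 = 48694.90500
D_3 = 55268.71717
D_4 = 62729.99399
Terminal value at year 4: TV = D_4×(1+g_2)/(r−g_2) = 63859.13389/0.084 = 760227.78435
P_0 = D_1/(1+r)^1 + D_2/(1+r)^2 + D_3/(1+r)^3 + D_4/(1+r)^4 + TV/(1+r)^4
    = 38931.94192 + 40097.78048 + 41298.53071 + 42535.23807 + 515486.57565 = 678350.06683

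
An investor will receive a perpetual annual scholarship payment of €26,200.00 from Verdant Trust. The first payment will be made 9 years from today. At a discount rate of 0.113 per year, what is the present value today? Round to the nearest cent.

Value at end of year 8: C / r = €26,200.00 / 0.113 = €231,858.4071
Discount to today: PV = €231,858.4071 / (1 + 0.113)^8 = €231,858.4071 / 2.354840 = €98,460.39

€98460.39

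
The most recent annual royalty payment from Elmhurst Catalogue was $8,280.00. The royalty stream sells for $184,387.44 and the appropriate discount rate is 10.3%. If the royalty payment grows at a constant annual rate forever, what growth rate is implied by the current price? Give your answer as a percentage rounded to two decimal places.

5.56%

P = D₀(1+g)/(r−g) ⇒ P(r−g) = D₀(1+g) ⇒ g(P+D₀) = P·r − D₀
g = (P·r − D₀)/(P + D₀) = ($184,387.44×0.103 − $8,280.00) / ($184,387.44 + $8,280.00) = 0.055598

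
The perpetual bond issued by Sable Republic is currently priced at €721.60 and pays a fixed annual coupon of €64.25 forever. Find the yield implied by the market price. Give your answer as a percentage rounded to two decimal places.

8.90%

P = C/r ⇒ r = C/P = €64.25/€721.60 = 0.089038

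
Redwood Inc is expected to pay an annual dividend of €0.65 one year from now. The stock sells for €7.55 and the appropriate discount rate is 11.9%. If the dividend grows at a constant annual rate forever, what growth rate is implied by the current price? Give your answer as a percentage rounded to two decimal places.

P = D₁/(r−g) ⇒ g = r − D₁/P = 0.119 − €0.65/€7.55 = 0.032907

3.29%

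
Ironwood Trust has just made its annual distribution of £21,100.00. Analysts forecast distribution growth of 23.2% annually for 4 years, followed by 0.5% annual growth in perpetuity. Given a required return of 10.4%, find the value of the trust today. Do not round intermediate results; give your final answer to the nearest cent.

D_1 = 25995.20000
D_2 = 32026.08640
D_3 = 39456.13844
D_4 = 48609.96256
Terminal value at year 4: TV = D_4×(1+g_2)/(r−g_2) = 48853.01238/0.099 = 493464.77148
P_0 = D_1/(1+r)^1 + D_2/(1+r)^2 + D_3/(1+r)^3 + D_4/(1+r)^4 + TV/(1+r)^4
    = 23546.37681 + 26276.39151 + 29322.92966 + 32722.68962 + 332184.87949 = 444053.26710

£444053.27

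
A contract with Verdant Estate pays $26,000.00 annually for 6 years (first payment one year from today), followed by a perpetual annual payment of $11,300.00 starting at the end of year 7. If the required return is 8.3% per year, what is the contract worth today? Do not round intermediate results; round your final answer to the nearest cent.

$203486.84

PV of 6-year annuity: $26,000.00 × [1 − (1+0.083)^−6] / 0.083 = 119108.76950
Perpetuity value at year 6: $11,300.00 / 0.083 = 136144.57831
PV of perpetuity: 136144.57831 / (1+0.083)^6 = 84378.07465
Total PV = 119108.76950 + 84378.07465 = 203486.84414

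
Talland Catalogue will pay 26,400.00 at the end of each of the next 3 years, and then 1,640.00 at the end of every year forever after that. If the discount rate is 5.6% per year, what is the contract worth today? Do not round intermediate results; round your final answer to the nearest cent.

95962.36

PV of 3-year annuity: 26,400.00 × [1 − (1+0.056)^−3] / 0.056 = 71093.03260
Perpetuity value at year 3: 1,640.00 / 0.056 = 29285.71429
PV of perpetuity: 29285.71429 / (1+0.056)^3 = 24869.32893
Total PV = 71093.03260 + 24869.32893 = 95962.36153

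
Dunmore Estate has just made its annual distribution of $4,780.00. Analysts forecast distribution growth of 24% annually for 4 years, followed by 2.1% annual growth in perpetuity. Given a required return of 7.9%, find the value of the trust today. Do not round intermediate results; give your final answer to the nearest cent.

D_1 = 5927.20000
D_2 = 7349.72800
D_3 = 9113.66272
D_4 = 11300.94177
Terminal value at year 4: TV = D_4×(1+g_2)/(r−g_2) = 11538.26155/0.058 = 198935.54397
P_0 = D_1/(1+r)^1 + D_2/(1+r)^2 + D_3/(1+r)^3 + D_4/(1+r)^4 + TV/(1+r)^4
    = 5493.23448 + 6312.89226 + 7254.85302 + 8337.36584 + 146766.38831 = 174164.73390

$174164.73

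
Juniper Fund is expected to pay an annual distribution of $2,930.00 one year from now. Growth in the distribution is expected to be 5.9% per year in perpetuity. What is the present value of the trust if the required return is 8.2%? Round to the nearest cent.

$127391.30

Growing perpetuity: P = D₁ / (r − g) = $2,930.0000 / (0.082 − 0.059) = $127,391.30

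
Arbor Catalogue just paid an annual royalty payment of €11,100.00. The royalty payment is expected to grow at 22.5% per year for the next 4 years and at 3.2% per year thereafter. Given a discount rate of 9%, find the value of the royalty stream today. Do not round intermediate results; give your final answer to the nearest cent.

D_1 = 13597.50000
D_2 = 16656.93750
D_3 = 20404.74844
D_4 = 24995.81684
Terminal value at year 4: TV = D_4×(1+g_2)/(r−g_2) = 25795.68297/0.058 = 444753.15474
P_0 = D_1/(1+r)^1 + D_2/(1+r)^2 + D_3/(1+r)^3 + D_4/(1+r)^4 + TV/(1+r)^4
    = 12474.77064 + 14019.81104 + 15756.20966 + 17707.66682 + 315074.34752 = 375032.80568

€375032.81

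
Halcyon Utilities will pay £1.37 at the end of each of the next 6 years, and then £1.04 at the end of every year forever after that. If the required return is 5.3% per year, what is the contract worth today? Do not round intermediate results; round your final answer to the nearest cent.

PV of 6-year annuity: £1.37 × [1 − (1+0.053)^−6] / 0.053 = 6.88748
Perpetuity value at year 6: £1.04 / 0.053 = 19.62264
PV of perpetuity: 19.62264 / (1+0.053)^6 = 14.39419
Total PV = 6.88748 + 14.39419 = 21.28167

£21.28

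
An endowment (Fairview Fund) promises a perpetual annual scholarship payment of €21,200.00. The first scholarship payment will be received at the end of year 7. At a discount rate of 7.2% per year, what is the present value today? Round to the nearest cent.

€194014.71

Value at end of year 6: C / r = €21,200.00 / 0.072 = €294,444.4444
Discount to today: PV = €294,444.4444 / (1 + 0.072)^6 = €294,444.4444 / 1.517640 = €194,014.71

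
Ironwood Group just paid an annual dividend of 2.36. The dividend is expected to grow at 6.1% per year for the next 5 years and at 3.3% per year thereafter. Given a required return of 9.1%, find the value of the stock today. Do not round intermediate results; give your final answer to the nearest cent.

D_1 = 2.50396
D_2 = 2.65670
D_3 = 2.81876
D_4 = 2.99070
D_5 = 3.17314
Terminal value at year 5: TV = D_5×(1+g_2)/(r−g_2) = 3.27785/0.058 = 56.51468
P_0 = D_1/(1+r)^1 + D_2/(1+r)^2 + D_3/(1+r)^3 + D_4/(1+r)^4 + D_5/(1+r)^5 + TV/(1+r)^5
    = 2.29511 + 2.23200 + 2.17062 + 2.11093 + 2.05289 + 36.56264 = 47.42418

47.42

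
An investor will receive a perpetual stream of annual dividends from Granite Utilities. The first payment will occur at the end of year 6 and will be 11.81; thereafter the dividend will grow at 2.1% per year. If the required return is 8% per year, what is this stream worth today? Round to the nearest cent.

Value at end of year 5: C₁ / (r − g) = 11.81 / (0.08 − 0.021) = 200.1695
Discount to today: PV = 200.1695 / (1 + 0.08)^5 = 200.1695 / 1.469328 = 136.23

136.23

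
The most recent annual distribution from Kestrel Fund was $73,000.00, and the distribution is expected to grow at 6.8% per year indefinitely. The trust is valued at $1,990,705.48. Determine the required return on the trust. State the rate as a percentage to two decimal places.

D₁ = $73,000.00 × 1.068 = $77,964.0000
P = D₁/(r − g) ⇒ r = D₁/P + g = $77,964.0000/$1,990,705.48 + 0.068 = 0.039164 + 0.068 = 0.107164

10.72%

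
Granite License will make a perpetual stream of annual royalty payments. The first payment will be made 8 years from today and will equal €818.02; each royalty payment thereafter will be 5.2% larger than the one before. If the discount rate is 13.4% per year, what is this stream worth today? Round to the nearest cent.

€4136.74

Value at end of year 7: C₁ / (r − g) = €818.02 / (0.134 − 0.052) = €9,975.8537
Discount to today: PV = €9,975.8537 / (1 + 0.134)^7 = €9,975.8537 / 2.411523 = €4,136.74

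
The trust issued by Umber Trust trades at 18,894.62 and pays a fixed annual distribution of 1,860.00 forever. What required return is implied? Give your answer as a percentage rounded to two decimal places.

9.84%

P = C/r ⇒ r = C/P = 1,860.00/18,894.62 = 0.098441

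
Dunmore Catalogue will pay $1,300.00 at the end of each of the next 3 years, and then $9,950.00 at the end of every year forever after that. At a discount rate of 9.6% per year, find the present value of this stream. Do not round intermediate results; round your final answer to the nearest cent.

PV of 3-year annuity: $1,300.00 × [1 − (1+0.096)^−3] / 0.096 = 3255.81027
Perpetuity value at year 3: $9,950.00 / 0.096 = 103645.83333
PV of perpetuity: 103645.83333 / (1+0.096)^3 = 78726.36244
Total PV = 3255.81027 + 78726.36244 = 81982.17270

$81982.17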